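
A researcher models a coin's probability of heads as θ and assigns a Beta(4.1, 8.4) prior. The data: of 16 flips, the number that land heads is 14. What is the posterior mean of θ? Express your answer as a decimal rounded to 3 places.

The binomial likelihood is conjugate to the Beta prior: with 14 successes and 2 failures, the posterior is Beta(4.1+14, 8.4+2) = Beta(18.1, 10.4).
E[θ | data] = 18.1/(18.1+10.4) = 0.635.

Posterior mean ≈ 0.635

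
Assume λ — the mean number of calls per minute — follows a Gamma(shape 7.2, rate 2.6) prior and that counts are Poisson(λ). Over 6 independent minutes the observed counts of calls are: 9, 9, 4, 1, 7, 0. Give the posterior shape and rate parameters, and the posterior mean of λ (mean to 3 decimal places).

The Poisson likelihood adds the total count to the shape and the number of exposure periods to the rate. Here ∑xᵢ = 30 and n = 6, so shape 7.2→37.2 and rate 2.6→8.6.
Posterior mean = shape/rate = 37.2/8.6 = 4.326.

Posterior: Gamma(shape=37.2, rate=8.6); mean ≈ 4.326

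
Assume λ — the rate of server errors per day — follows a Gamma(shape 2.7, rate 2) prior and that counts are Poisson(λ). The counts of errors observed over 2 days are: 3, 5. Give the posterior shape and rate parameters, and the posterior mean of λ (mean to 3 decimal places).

Posterior: Gamma(shape=10.7, rate=4); mean ≈ 2.675

Total count ∑xᵢ = 8 over n = 2 days.
Gamma is conjugate to the Poisson likelihood: posterior is Gamma(shape = 2.7+8 = 10.7, rate = 2+2 = 4).
E[λ | data] = 10.7/4 = 2.675.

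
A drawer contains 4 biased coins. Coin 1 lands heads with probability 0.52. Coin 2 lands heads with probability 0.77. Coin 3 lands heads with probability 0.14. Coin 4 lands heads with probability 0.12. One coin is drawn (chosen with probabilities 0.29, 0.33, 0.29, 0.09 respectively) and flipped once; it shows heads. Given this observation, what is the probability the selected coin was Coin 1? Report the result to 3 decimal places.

Posterior probability ≈ 0.330

P(heads|C1) = 0.52; P(heads|C2) = 0.77; P(heads|C3) = 0.14; P(heads|C4) = 0.12.
Prior × likelihood for each source: 0.29·0.52=0.1508, 0.33·0.77=0.2541, 0.29·0.14=0.04060, 0.09·0.12=0.01080. Summing gives P(heads) = 0.45630.
P(Coin 1 | heads) = 0.1508 / 0.45630 = 0.330.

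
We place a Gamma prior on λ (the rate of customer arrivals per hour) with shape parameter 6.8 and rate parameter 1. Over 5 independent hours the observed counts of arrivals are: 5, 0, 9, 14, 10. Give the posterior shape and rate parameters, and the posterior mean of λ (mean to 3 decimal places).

Total count ∑xᵢ = 38 over n = 5 hours.
Gamma is conjugate to the Poisson likelihood: posterior is Gamma(shape = 6.8+38 = 44.8, rate = 1+5 = 6).
Posterior mean = shape/rate = 44.8/6 = 7.467.

Posterior: Gamma(shape=44.8, rate=6); mean ≈ 7.467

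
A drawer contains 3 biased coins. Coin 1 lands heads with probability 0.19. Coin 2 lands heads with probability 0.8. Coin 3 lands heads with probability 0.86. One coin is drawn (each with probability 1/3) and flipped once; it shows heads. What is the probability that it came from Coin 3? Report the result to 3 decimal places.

Posterior probability ≈ 0.465

P(heads|C1) = 0.19; P(heads|C2) = 0.8; P(heads|C3) = 0.86.
Prior × likelihood for each source: 0.333333·0.19=0.06333, 0.333333·0.8=0.2667, 0.333333·0.86=0.2867. Summing gives P(heads) = 0.61667.
P(Coin 3 | heads) = 0.2867 / 0.61667 = 0.465.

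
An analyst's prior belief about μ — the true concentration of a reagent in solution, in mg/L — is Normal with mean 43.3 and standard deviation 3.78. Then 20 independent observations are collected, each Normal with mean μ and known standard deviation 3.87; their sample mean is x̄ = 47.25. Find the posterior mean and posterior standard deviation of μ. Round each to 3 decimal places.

With known σ, the Normal prior is conjugate. Weight on the data is w = (n/σ²)/(n/σ² + 1/τ₀²) = 1.33539/(1.33539+0.0699868) = 0.95020.
Posterior mean = w·x̄ + (1−w)·μ₀ = 0.95020·47.25 + 0.049799·43.3 = 47.053. Posterior variance = 1/(1.33539+0.0699868) = 0.711553, so SD = 0.844.

Posterior mean ≈ 47.053; posterior SD ≈ 0.844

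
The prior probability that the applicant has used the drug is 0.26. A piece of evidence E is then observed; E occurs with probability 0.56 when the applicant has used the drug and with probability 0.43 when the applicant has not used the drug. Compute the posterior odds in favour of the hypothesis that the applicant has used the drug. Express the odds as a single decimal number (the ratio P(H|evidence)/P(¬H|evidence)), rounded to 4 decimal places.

Prior odds = 0.26/(1−0.26) = 0.35135. In log-odds, ln(0.35135) = -1.0460.
Add log likelihood ratio: ln(1.3023) = 0.26415.
Posterior log-odds = -0.78182, so posterior odds = exp(-0.78182) = 0.45757.

Posterior odds ≈ 0.4576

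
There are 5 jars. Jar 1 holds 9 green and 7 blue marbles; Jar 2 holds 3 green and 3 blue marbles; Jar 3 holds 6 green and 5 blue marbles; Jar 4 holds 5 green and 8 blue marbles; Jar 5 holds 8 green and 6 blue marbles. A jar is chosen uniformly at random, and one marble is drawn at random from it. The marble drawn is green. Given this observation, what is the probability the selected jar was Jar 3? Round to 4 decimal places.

Posterior probability ≈ 0.2127

P(green|Jar 1) = 0.5625; P(green|Jar 2) = 0.5; P(green|Jar 3) = 0.5455; P(green|Jar 4) = 0.3846; P(green|Jar 5) = 0.5714.
Prior × likelihood for each source: 0.2·0.5625=0.1125, 0.2·0.5=0.1000, 0.2·0.5455=0.1091, 0.2·0.3846=0.07692, 0.2·0.5714=0.1143. Summing gives P(green) = 0.51280.
P(Jar 3 | green) = 0.1091 / 0.51280 = 0.2127.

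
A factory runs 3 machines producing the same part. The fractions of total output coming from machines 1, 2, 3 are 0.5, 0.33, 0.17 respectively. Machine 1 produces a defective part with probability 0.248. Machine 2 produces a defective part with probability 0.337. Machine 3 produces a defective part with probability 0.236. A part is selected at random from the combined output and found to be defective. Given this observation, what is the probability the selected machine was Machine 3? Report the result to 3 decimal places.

Posterior probability ≈ 0.146

P(defective|M1) = 0.248; P(defective|M2) = 0.337; P(defective|M3) = 0.236.
Prior × likelihood for each source: 0.5·0.248=0.1240, 0.33·0.337=0.1112, 0.17·0.236=0.04012. Summing gives P(defective) = 0.27533.
P(Machine 3 | defective) = 0.04012 / 0.27533 = 0.146.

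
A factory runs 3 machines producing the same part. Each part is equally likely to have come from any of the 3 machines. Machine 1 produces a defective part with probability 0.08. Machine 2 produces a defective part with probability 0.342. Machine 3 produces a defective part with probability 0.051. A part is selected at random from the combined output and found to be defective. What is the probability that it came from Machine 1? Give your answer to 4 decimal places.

Posterior probability ≈ 0.1691

Tabulate prior·likelihood by source: [1] prior 0.333333, lik 0.08, product 0.02667; [2] prior 0.333333, lik 0.342, product 0.1140; [3] prior 0.333333, lik 0.051, product 0.01700.
Normalizing constant = 0.15767; the posterior for Machine 1 is its product over the sum, 0.02667/0.15767 = 0.1691.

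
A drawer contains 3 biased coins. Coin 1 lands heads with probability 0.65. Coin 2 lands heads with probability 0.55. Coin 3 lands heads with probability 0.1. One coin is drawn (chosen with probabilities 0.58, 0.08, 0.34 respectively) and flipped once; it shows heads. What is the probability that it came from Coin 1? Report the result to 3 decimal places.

Posterior probability ≈ 0.829

Tabulate prior·likelihood by source: [1] prior 0.58, lik 0.65, product 0.3770; [2] prior 0.08, lik 0.55, product 0.04400; [3] prior 0.34, lik 0.1, product 0.03400.
Normalizing constant = 0.45500; the posterior for Coin 1 is its product over the sum, 0.3770/0.45500 = 0.829.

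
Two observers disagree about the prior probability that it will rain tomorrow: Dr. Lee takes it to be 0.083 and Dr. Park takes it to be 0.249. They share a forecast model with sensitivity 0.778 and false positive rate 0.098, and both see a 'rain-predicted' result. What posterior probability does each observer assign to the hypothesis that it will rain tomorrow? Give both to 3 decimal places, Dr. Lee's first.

Dr. Lee: 0.418; Dr. Park: 0.725

The likelihood ratio for a 'rain-predicted' result is 0.778/0.098 = 7.9388.
Dr. Lee: prior odds 0.083/0.917 = 0.090513; posterior odds 0.71856; posterior probability 0.418.
Dr. Park: prior odds 0.249/0.751 = 0.33156; posterior odds 2.6322; posterior probability 0.725.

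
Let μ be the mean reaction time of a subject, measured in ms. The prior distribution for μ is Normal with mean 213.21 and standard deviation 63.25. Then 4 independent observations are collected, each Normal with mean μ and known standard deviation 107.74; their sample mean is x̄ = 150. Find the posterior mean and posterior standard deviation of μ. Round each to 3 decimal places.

Posterior mean ≈ 176.575; posterior SD ≈ 41.011

With known σ, the Normal prior is conjugate. Weight on the data is w = (n/σ²)/(n/σ² + 1/τ₀²) = 0.00034459/(0.00034459+0.00024996) = 0.57958.
Posterior mean = w·x̄ + (1−w)·μ₀ = 0.57958·150 + 0.42042·213.21 = 176.575. Posterior variance = 1/(0.00034459+0.00024996) = 1681.92, so SD = 41.011.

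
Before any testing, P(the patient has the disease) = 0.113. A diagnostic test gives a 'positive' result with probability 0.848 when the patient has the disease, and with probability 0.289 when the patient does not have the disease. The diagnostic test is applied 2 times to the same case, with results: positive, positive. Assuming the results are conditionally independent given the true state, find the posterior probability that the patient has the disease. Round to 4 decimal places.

With H the event that the patient has the disease, the joint likelihood of the observed sequence is P(data|H) = 0.848·0.848 = 0.71910 and P(data|¬H) = 0.289·0.289 = 0.083521.
Bayes: P(H|data) = 0.113·0.71910 / (0.113·0.71910 + 0.887·0.083521) = 0.081259/0.15534 = 0.5231.

Posterior P(H) ≈ 0.5231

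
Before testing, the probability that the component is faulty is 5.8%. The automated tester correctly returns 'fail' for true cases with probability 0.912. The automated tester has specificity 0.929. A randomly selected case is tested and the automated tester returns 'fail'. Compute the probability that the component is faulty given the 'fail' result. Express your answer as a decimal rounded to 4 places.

Let H be the event that the component is faulty. P(H) = 0.058, so P(¬H) = 0.942. With E the 'fail' result, P(E|H) = 0.912 and P(E|¬H) = 0.071.
P(E) = 0.912·0.058 + 0.071·0.942 = 0.052896 + 0.066882 = 0.11978.
By Bayes' theorem, P(H|E) = 0.052896 / 0.11978 = 0.4416.

P(H | E) ≈ 0.4416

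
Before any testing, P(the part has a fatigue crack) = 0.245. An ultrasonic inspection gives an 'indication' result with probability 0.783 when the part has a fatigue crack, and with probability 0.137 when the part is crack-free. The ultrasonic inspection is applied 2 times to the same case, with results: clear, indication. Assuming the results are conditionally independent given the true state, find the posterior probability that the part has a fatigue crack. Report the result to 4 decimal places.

With H the event that the part has a fatigue crack, the joint likelihood of the observed sequence is P(data|H) = 0.217·0.783 = 0.16991 and P(data|¬H) = 0.863·0.137 = 0.11823.
Bayes: P(H|data) = 0.245·0.16991 / (0.245·0.16991 + 0.755·0.11823) = 0.041628/0.13089 = 0.3180.

Posterior P(H) ≈ 0.3180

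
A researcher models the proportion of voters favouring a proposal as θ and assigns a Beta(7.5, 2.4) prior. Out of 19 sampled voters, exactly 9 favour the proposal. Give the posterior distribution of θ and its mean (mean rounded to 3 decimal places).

Posterior: Beta(16.5, 12.4); mean ≈ 0.571

Observing 9 successes and 10 failures updates Beta(7.5, 2.4) by adding the success and failure counts to the two shape parameters: α = 7.5+9 = 16.5, β = 2.4+10 = 12.4.
Posterior mean = α/(α+β) = 16.5/28.9 = 0.571.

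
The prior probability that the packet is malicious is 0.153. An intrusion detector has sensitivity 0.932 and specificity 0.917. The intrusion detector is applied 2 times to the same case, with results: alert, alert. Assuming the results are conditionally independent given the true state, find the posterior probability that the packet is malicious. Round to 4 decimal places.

With H the event that the packet is malicious, the joint likelihood of the observed sequence is P(data|H) = 0.932·0.932 = 0.86862 and P(data|¬H) = 0.083·0.083 = 0.0068890.
Bayes: P(H|data) = 0.153·0.86862 / (0.153·0.86862 + 0.847·0.0068890) = 0.13290/0.13873 = 0.9579.

Posterior P(H) ≈ 0.9579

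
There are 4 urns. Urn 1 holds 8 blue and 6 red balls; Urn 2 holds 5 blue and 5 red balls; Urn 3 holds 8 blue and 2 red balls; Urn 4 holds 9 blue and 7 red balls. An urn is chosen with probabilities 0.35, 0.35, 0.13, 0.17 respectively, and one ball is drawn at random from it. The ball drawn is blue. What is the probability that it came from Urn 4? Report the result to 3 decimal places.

Tabulate prior·likelihood by source: [1] prior 0.35, lik 0.5714, product 0.2000; [2] prior 0.35, lik 0.5, product 0.1750; [3] prior 0.13, lik 0.8, product 0.1040; [4] prior 0.17, lik 0.5625, product 0.09563.
Normalizing constant = 0.57462; the posterior for Urn 4 is its product over the sum, 0.09563/0.57462 = 0.166.

Posterior probability ≈ 0.166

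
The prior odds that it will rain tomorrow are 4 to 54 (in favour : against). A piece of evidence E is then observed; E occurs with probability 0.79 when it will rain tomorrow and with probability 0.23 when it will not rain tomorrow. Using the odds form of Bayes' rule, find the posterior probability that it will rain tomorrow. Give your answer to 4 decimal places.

Posterior probability ≈ 0.2028

Prior odds = 4/54 = 0.074074. In log-odds, ln(0.074074) = -2.6027.
Add log likelihood ratio: ln(3.4348) = 1.2340.
Posterior log-odds = -1.3687, so posterior odds = exp(-1.3687) = 0.25443. Converting, P(H|E) = 0.25443/1.2544 = 0.2028.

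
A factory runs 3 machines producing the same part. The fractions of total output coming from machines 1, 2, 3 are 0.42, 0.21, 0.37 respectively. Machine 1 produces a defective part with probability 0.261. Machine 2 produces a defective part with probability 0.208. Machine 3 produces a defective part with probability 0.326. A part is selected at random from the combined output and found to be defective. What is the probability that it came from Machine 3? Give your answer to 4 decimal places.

Posterior probability ≈ 0.4403

P(defective|M1) = 0.261; P(defective|M2) = 0.208; P(defective|M3) = 0.326.
Prior × likelihood for each source: 0.42·0.261=0.1096, 0.21·0.208=0.04368, 0.37·0.326=0.1206. Summing gives P(defective) = 0.27392.
P(Machine 3 | defective) = 0.1206 / 0.27392 = 0.4403.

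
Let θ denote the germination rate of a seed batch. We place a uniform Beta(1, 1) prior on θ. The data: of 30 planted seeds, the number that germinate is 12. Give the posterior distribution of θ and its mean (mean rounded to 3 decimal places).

Posterior: Beta(13, 19); mean ≈ 0.406

The binomial likelihood is conjugate to the Beta prior: with 12 successes and 18 failures, the posterior is Beta(1+12, 1+18) = Beta(13, 19).
E[θ | data] = 13/(13+19) = 0.406.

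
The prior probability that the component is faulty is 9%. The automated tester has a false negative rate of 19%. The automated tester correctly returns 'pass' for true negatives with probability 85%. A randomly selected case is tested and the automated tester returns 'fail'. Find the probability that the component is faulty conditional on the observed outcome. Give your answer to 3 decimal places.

Write H for 'the component is faulty'. Prior odds H:¬H = 0.09/0.91 = 0.098901. For the 'fail' outcome, the likelihood ratio is 0.81/0.15 = 5.4000.
Posterior odds = 0.098901 × 5.4000 = 0.53407, so P(H|E) = 0.53407/(1+0.53407) = 0.348.

P(H | E) ≈ 0.348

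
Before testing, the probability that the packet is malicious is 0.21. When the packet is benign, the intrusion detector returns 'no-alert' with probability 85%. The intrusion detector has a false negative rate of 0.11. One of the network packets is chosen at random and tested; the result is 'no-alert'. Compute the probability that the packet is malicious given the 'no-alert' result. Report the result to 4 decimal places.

P(H | E) ≈ 0.0333

Let H be the event that the packet is malicious. P(H) = 0.21, so P(¬H) = 0.79. With E the 'no-alert' result, P(E|H) = 0.11 and P(E|¬H) = 0.85.
P(E) = 0.11·0.21 + 0.85·0.79 = 0.023100 + 0.67150 = 0.69460.
By Bayes' theorem, P(H|E) = 0.023100 / 0.69460 = 0.0333.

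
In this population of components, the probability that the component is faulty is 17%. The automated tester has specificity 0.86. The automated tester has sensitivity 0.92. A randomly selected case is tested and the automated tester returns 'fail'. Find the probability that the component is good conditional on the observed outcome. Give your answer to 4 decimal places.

Let H be the event that the component is faulty. P(H) = 0.17, so P(¬H) = 0.83. With E the 'fail' result, P(E|H) = 0.92 and P(E|¬H) = 0.14.
P(E) = 0.92·0.17 + 0.14·0.83 = 0.15640 + 0.11620 = 0.27260.
By Bayes' theorem, P(H|E) = 0.15640 / 0.27260 = 0.5737. Hence P(¬H|E) = 1 − 0.5737 = 0.4263.

P(¬H | E) ≈ 0.4263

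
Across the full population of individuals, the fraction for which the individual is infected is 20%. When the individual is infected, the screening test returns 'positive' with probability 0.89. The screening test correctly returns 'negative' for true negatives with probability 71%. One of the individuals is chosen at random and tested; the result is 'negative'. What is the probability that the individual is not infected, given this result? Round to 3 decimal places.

Write H for 'the individual is infected'. Prior odds H:¬H = 0.2/0.8 = 0.25000. For the 'negative' outcome, the likelihood ratio is 0.11/0.71 = 0.15493.
Posterior odds = 0.25000 × 0.15493 = 0.038732, so P(H|E) = 0.038732/(1+0.038732) = 0.037. Then P(¬H|E) = 1 − 0.037 = 0.963.

P(¬H | E) ≈ 0.963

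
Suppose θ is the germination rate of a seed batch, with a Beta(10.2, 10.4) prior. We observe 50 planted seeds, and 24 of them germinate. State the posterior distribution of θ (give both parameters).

Posterior: Beta(34.2, 36.4)

Observing 24 successes and 26 failures updates Beta(10.2, 10.4) by adding the success and failure counts to the two shape parameters: α = 10.2+24 = 34.2, β = 10.4+26 = 36.4.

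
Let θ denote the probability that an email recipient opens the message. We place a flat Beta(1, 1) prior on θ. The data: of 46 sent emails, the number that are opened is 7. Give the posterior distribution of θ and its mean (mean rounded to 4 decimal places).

Posterior: Beta(8, 40); mean ≈ 0.1667

The binomial likelihood is conjugate to the Beta prior: with 7 successes and 39 failures, the posterior is Beta(1+7, 1+39) = Beta(8, 40).
Posterior mean = α/(α+β) = 8/48 = 0.1667.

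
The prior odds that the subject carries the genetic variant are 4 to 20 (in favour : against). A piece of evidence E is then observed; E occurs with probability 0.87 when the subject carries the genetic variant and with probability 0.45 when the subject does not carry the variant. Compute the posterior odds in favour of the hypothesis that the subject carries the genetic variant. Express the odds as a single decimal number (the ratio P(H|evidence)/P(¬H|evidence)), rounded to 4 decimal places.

Posterior odds ≈ 0.3867

Prior odds = 4/20 = 0.20000.
Likelihood ratio for E = 0.87/0.45 = 1.9333.
Posterior odds = prior odds × LR = 0.38667.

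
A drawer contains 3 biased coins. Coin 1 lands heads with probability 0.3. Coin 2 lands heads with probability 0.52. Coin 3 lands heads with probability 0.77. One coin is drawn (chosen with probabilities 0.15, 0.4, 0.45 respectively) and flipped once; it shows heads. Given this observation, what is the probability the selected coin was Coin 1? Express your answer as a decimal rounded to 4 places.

Posterior probability ≈ 0.0751

Tabulate prior·likelihood by source: [1] prior 0.15, lik 0.3, product 0.04500; [2] prior 0.4, lik 0.52, product 0.2080; [3] prior 0.45, lik 0.77, product 0.3465.
Normalizing constant = 0.59950; the posterior for Coin 1 is its product over the sum, 0.04500/0.59950 = 0.0751.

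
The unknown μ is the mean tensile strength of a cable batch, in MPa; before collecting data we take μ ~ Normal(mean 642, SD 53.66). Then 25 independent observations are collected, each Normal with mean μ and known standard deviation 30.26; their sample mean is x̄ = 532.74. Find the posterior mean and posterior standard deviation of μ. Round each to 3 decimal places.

With known σ, the Normal prior is conjugate. Weight on the data is w = (n/σ²)/(n/σ² + 1/τ₀²) = 0.0273025/(0.0273025+0.00034730) = 0.98744.
Posterior mean = w·x̄ + (1−w)·μ₀ = 0.98744·532.74 + 0.012561·642 = 534.112. Posterior variance = 1/(0.0273025+0.00034730) = 36.1667, so SD = 6.014.

Posterior mean ≈ 534.112; posterior SD ≈ 6.014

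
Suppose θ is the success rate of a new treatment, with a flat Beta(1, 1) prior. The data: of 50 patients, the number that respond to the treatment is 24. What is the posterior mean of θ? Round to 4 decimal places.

The binomial likelihood is conjugate to the Beta prior: with 24 successes and 26 failures, the posterior is Beta(1+24, 1+26) = Beta(25, 27).
E[θ | data] = 25/(25+27) = 0.4808.

Posterior mean ≈ 0.4808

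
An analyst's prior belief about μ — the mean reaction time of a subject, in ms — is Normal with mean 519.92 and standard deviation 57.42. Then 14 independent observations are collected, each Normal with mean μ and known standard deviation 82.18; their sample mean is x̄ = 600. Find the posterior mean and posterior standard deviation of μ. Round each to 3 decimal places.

With known σ, the Normal prior is conjugate. Weight on the data is w = (n/σ²)/(n/σ² + 1/τ₀²) = 0.00207298/(0.00207298+0.00030330) = 0.87236.
Posterior mean = w·x̄ + (1−w)·μ₀ = 0.87236·600 + 0.12764·519.92 = 589.779. Posterior variance = 1/(0.00207298+0.00030330) = 420.825, so SD = 20.514.

Posterior mean ≈ 589.779; posterior SD ≈ 20.514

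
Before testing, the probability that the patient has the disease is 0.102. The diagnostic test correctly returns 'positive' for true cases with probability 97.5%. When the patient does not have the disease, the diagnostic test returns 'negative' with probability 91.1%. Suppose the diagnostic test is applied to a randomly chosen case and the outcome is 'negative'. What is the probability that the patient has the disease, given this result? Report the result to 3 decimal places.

P(H | E) ≈ 0.003

Write H for 'the patient has the disease'. Prior odds H:¬H = 0.102/0.898 = 0.11359. For the 'negative' outcome, the likelihood ratio is 0.025/0.911 = 0.027442.
Posterior odds = 0.11359 × 0.027442 = 0.0031171, so P(H|E) = 0.0031171/(1+0.0031171) = 0.003.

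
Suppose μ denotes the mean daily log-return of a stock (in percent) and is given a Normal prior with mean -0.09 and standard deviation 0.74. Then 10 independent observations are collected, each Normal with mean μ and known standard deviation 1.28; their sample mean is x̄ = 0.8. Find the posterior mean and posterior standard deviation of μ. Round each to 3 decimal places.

Posterior mean ≈ 0.595; posterior SD ≈ 0.355

With known σ, the Normal prior is conjugate. Weight on the data is w = (n/σ²)/(n/σ² + 1/τ₀²) = 6.10352/(6.10352+1.82615) = 0.76971.
Posterior mean = w·x̄ + (1−w)·μ₀ = 0.76971·0.8 + 0.23029·-0.09 = 0.595. Posterior variance = 1/(6.10352+1.82615) = 0.126109, so SD = 0.355.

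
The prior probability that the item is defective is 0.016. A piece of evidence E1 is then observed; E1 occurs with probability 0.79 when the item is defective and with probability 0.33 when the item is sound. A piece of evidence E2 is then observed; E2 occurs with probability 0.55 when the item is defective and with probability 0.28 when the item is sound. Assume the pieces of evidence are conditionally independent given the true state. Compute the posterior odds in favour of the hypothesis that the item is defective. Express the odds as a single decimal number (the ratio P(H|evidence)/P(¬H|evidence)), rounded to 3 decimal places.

Posterior odds ≈ 0.076

Prior odds = 0.016/(1−0.016) = 0.016260.
Likelihood ratio for E1 = 0.79/0.33 = 2.3939.
Likelihood ratio for E2 = 0.55/0.28 = 1.9643.
Posterior odds = prior odds × LR₁ × LR₂ = 0.076461.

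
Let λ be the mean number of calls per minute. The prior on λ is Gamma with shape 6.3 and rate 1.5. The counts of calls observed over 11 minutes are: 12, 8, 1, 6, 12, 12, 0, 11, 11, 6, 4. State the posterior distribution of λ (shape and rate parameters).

Total count ∑xᵢ = 83 over n = 11 minutes.
Gamma is conjugate to the Poisson likelihood: posterior is Gamma(shape = 6.3+83 = 89.3, rate = 1.5+11 = 12.5).

Posterior: Gamma(shape=89.3, rate=12.5)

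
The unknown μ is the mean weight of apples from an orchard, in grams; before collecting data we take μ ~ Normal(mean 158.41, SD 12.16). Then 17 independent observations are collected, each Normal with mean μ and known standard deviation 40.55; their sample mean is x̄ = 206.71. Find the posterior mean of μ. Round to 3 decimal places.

Prior precision 1/τ₀² = 1/12.16² = 0.00676290; data precision n/σ² = 17/40.55² = 0.0103387.
Posterior precision = 0.00676290 + 0.0103387 = 0.0171016.
Posterior mean = (0.00676290·158.41 + 0.0103387·206.71) / 0.0171016 = 187.610.

Posterior mean ≈ 187.610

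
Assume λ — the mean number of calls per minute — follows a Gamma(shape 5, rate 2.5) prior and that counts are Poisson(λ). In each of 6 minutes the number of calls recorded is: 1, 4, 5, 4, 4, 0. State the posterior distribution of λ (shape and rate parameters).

Posterior: Gamma(shape=23, rate=8.5)

Total count ∑xᵢ = 18 over n = 6 minutes.
Gamma is conjugate to the Poisson likelihood: posterior is Gamma(shape = 5+18 = 23, rate = 2.5+6 = 8.5).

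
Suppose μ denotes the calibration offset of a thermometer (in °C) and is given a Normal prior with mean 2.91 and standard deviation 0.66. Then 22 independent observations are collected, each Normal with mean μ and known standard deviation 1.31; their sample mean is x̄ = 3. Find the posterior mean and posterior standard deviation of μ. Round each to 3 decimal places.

Prior precision 1/τ₀² = 1/0.66² = 2.29568; data precision n/σ² = 22/1.31² = 12.8198.
Posterior precision = 2.29568 + 12.8198 = 15.1154, giving posterior SD = 1/√15.1154 = 0.257.
Posterior mean = (2.29568·2.91 + 12.8198·3) / 15.1154 = 2.986.

Posterior mean ≈ 2.986; posterior SD ≈ 0.257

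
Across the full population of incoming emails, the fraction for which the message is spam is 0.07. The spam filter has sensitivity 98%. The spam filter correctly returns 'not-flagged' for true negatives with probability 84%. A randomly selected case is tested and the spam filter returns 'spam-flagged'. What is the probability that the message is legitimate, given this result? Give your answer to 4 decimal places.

Let H be the event that the message is spam. P(H) = 0.07, so P(¬H) = 0.93. With E the 'spam-flagged' result, P(E|H) = 0.98 and P(E|¬H) = 0.16.
P(E) = 0.98·0.07 + 0.16·0.93 = 0.068600 + 0.14880 = 0.21740.
By Bayes' theorem, P(H|E) = 0.068600 / 0.21740 = 0.3155. Hence P(¬H|E) = 1 − 0.3155 = 0.6845.

P(¬H | E) ≈ 0.6845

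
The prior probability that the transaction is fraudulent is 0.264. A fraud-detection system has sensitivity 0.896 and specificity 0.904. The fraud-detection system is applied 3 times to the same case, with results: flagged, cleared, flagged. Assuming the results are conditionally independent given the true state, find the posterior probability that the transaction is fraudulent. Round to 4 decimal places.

Let H be the event that the transaction is fraudulent; start with P(H) = 0.264. P('flagged'|H) = 0.896, P('flagged'|¬H) = 0.096.
Update on result 1 ('flagged'): P(H) ← 0.896·0.2640 / (0.896·0.2640 + 0.096·0.7360) = 0.23654/0.30720 = 0.7700.
Update on result 2 ('cleared'): P(H) ← 0.104·0.7700 / (0.104·0.7700 + 0.904·0.2300) = 0.080080/0.28800 = 0.2781.
Update on result 3 ('flagged'): P(H) ← 0.896·0.2781 / (0.896·0.2781 + 0.096·0.7219) = 0.24914/0.31844 = 0.7824.

Posterior P(H) ≈ 0.7824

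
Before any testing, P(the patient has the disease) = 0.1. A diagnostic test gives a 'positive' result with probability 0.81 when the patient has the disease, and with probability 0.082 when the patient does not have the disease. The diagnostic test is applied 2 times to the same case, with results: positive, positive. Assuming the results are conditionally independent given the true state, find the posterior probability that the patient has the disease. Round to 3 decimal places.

Let H be the event that the patient has the disease; start with P(H) = 0.1. P('positive'|H) = 0.81, P('positive'|¬H) = 0.082.
Update on result 1 ('positive'): P(H) ← 0.81·0.1000 / (0.81·0.1000 + 0.082·0.9000) = 0.081000/0.15480 = 0.5233.
Update on result 2 ('positive'): P(H) ← 0.81·0.5233 / (0.81·0.5233 + 0.082·0.4767) = 0.42384/0.46293 = 0.9156.

Posterior P(H) ≈ 0.916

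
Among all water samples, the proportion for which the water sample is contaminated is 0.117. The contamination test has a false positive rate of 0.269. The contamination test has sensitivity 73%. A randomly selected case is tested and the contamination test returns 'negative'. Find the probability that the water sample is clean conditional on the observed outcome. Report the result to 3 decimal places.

P(¬H | E) ≈ 0.953

Write H for 'the water sample is contaminated'. Prior odds H:¬H = 0.117/0.883 = 0.13250. For the 'negative' outcome, the likelihood ratio is 0.27/0.731 = 0.36936.
Posterior odds = 0.13250 × 0.36936 = 0.048941, so P(H|E) = 0.048941/(1+0.048941) = 0.047. Then P(¬H|E) = 1 − 0.047 = 0.953.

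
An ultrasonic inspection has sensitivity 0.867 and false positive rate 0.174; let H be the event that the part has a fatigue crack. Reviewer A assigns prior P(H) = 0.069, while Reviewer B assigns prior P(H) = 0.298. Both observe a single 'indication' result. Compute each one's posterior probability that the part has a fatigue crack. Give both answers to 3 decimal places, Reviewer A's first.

Reviewer A: 0.270; Reviewer B: 0.679

The likelihood ratio for an 'indication' result is 0.867/0.174 = 4.9828.
Reviewer A: prior odds 0.069/0.931 = 0.074114; posterior odds 0.36929; posterior probability 0.270.
Reviewer B: prior odds 0.298/0.702 = 0.42450; posterior odds 2.1152; posterior probability 0.679.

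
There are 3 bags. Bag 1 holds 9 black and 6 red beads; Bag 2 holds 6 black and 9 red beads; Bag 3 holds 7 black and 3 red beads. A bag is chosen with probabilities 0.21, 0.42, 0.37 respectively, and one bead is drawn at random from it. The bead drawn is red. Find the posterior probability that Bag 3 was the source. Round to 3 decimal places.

P(red|Bag 1) = 0.4; P(red|Bag 2) = 0.6; P(red|Bag 3) = 0.3.
Prior × likelihood for each source: 0.21·0.4=0.08400, 0.42·0.6=0.2520, 0.37·0.3=0.1110. Summing gives P(red) = 0.44700.
P(Bag 3 | red) = 0.1110 / 0.44700 = 0.248.

Posterior probability ≈ 0.248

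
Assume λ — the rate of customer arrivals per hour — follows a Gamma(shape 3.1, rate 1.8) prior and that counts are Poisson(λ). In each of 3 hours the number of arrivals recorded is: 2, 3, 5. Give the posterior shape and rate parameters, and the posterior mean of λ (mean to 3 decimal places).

The Poisson likelihood adds the total count to the shape and the number of exposure periods to the rate. Here ∑xᵢ = 10 and n = 3, so shape 3.1→13.1 and rate 1.8→4.8.
Posterior mean = shape/rate = 13.1/4.8 = 2.729.

Posterior: Gamma(shape=13.1, rate=4.8); mean ≈ 2.729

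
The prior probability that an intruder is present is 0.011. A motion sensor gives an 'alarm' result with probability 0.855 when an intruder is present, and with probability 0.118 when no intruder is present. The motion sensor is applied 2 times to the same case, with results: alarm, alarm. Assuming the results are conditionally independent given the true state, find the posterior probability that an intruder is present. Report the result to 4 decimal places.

With H the event that an intruder is present, the joint likelihood of the observed sequence is P(data|H) = 0.855·0.855 = 0.73102 and P(data|¬H) = 0.118·0.118 = 0.013924.
Bayes: P(H|data) = 0.011·0.73102 / (0.011·0.73102 + 0.989·0.013924) = 0.0080413/0.021812 = 0.3687.

Posterior P(H) ≈ 0.3687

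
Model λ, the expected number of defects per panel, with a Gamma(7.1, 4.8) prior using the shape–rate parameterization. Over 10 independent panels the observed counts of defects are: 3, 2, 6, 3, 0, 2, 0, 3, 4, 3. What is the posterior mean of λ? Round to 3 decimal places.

Posterior mean ≈ 2.236

The Poisson likelihood adds the total count to the shape and the number of exposure periods to the rate. Here ∑xᵢ = 26 and n = 10, so shape 7.1→33.1 and rate 4.8→14.8.
Posterior mean = shape/rate = 33.1/14.8 = 2.236.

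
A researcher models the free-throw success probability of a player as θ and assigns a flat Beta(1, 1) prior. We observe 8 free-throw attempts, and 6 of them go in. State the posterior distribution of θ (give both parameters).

Posterior: Beta(7, 3)

Observing 6 successes and 2 failures updates Beta(1, 1) by adding the success and failure counts to the two shape parameters: α = 1+6 = 7, β = 1+2 = 3.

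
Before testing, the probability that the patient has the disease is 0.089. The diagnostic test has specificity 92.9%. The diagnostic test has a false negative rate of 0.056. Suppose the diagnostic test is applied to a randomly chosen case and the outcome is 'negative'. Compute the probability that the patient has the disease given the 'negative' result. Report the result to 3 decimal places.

P(H | E) ≈ 0.006

Let H be the event that the patient has the disease. P(H) = 0.089, so P(¬H) = 0.911. With E the 'negative' result, P(E|H) = 0.056 and P(E|¬H) = 0.929.
P(E) = 0.056·0.089 + 0.929·0.911 = 0.0049840 + 0.84632 = 0.85130.
By Bayes' theorem, P(H|E) = 0.0049840 / 0.85130 = 0.006.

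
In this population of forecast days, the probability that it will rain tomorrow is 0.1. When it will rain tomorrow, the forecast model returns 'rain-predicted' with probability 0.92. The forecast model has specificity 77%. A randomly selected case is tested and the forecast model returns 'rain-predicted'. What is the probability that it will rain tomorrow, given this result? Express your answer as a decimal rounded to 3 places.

Write H for 'it will rain tomorrow'. Prior odds H:¬H = 0.1/0.9 = 0.11111. For the 'rain-predicted' outcome, the likelihood ratio is 0.92/0.23 = 4.0000.
Posterior odds = 0.11111 × 4.0000 = 0.44444, so P(H|E) = 0.44444/(1+0.44444) = 0.308.

P(H | E) ≈ 0.308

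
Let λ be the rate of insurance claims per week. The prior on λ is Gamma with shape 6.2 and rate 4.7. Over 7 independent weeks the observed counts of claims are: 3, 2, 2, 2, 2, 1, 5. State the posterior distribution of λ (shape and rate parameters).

The Poisson likelihood adds the total count to the shape and the number of exposure periods to the rate. Here ∑xᵢ = 17 and n = 7, so shape 6.2→23.2 and rate 4.7→11.7.

Posterior: Gamma(shape=23.2, rate=11.7)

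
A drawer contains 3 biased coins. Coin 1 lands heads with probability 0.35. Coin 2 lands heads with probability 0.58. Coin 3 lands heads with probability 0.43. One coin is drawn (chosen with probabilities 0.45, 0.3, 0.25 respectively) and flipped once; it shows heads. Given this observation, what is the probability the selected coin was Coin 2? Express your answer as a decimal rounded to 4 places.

P(heads|C1) = 0.35; P(heads|C2) = 0.58; P(heads|C3) = 0.43.
Prior × likelihood for each source: 0.45·0.35=0.1575, 0.3·0.58=0.1740, 0.25·0.43=0.1075. Summing gives P(heads) = 0.43900.
P(Coin 2 | heads) = 0.1740 / 0.43900 = 0.3964.

Posterior probability ≈ 0.3964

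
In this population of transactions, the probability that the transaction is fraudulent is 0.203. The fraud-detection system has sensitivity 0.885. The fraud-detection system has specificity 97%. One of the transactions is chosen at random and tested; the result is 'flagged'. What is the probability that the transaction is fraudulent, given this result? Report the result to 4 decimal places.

P(H | E) ≈ 0.8825

Write H for 'the transaction is fraudulent'. Prior odds H:¬H = 0.203/0.797 = 0.25471. For the 'flagged' outcome, the likelihood ratio is 0.885/0.03 = 29.500.
Posterior odds = 0.25471 × 29.500 = 7.5138, so P(H|E) = 7.5138/(1+7.5138) = 0.8825.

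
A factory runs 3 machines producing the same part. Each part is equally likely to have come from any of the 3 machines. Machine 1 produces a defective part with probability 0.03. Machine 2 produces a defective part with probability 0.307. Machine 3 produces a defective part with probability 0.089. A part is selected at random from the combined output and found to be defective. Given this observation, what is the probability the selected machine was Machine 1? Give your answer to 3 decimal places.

Tabulate prior·likelihood by source: [1] prior 0.333333, lik 0.03, product 0.01000; [2] prior 0.333333, lik 0.307, product 0.1023; [3] prior 0.333333, lik 0.089, product 0.02967.
Normalizing constant = 0.14200; the posterior for Machine 1 is its product over the sum, 0.01000/0.14200 = 0.070.

Posterior probability ≈ 0.070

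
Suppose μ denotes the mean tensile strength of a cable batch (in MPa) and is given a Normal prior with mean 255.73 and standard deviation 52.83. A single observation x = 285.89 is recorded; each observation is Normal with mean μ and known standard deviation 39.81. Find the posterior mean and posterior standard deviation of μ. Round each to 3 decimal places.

Posterior mean ≈ 274.967; posterior SD ≈ 31.794

With known σ, the Normal prior is conjugate. Weight on the data is w = (n/σ²)/(n/σ² + 1/τ₀²) = 0.00063098/(0.00063098+0.00035829) = 0.63782.
Posterior mean = w·x̄ + (1−w)·μ₀ = 0.63782·285.89 + 0.36218·255.73 = 274.967. Posterior variance = 1/(0.00063098+0.00035829) = 1010.84, so SD = 31.794.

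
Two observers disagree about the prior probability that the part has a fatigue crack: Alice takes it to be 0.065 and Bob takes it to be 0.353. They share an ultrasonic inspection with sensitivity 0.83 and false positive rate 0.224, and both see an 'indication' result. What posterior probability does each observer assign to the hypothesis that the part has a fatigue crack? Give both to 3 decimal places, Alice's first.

Alice: 0.205; Bob: 0.669

P('+'|H) = 0.83, P('+'|¬H) = 0.224.
Alice: numerator 0.83·0.065 = 0.053950; evidence = 0.053950+0.224·0.935 = 0.26339; posterior = 0.205.
Bob: numerator 0.83·0.353 = 0.29299; evidence = 0.29299+0.224·0.647 = 0.43792; posterior = 0.669.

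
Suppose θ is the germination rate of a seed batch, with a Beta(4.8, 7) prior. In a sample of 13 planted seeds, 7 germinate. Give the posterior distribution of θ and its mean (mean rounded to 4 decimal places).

Observing 7 successes and 6 failures updates Beta(4.8, 7) by adding the success and failure counts to the two shape parameters: α = 4.8+7 = 11.8, β = 7+6 = 13.
Posterior mean = α/(α+β) = 11.8/24.8 = 0.4758.

Posterior: Beta(11.8, 13); mean ≈ 0.4758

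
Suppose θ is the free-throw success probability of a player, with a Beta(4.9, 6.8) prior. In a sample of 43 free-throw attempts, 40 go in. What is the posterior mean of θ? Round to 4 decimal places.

Posterior mean ≈ 0.8208

Observing 40 successes and 3 failures updates Beta(4.9, 6.8) by adding the success and failure counts to the two shape parameters: α = 4.9+40 = 44.9, β = 6.8+3 = 9.8.
E[θ | data] = 44.9/(44.9+9.8) = 0.8208.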